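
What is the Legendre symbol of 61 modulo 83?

1

(61/83)
  = (83/61)    [QR: 61 ≡ 1 mod 4, sign kept]
  = (22/61)    [83 ≡ 22 mod 61]
  = -(11/61)    [61 ≡ 5 mod 8 ⇒ (2/61) = -1]
  = -(61/11)    [QR: 61 ≡ 1 mod 4, sign kept]
  = -(6/11)    [61 ≡ 6 mod 11]
  = (3/11)    [11 ≡ 3 mod 8 ⇒ (2/11) = -1]
  = -(11/3)    [QR: both ≡ 3 mod 4, sign flips]
  = -(2/3)    [11 ≡ 2 mod 3]
  = (1/3)    [3 ≡ 3 mod 8 ⇒ (2/3) = -1]
  = 1    [(1/3) = 1]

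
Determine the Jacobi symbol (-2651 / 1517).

1

(-2651 / 1517)
  = (2651 / 1517)    [1517 ≡ 1 mod 4 ⇒ (-1 / 1517) = +1]
  = (1134 / 1517)    [2651 ≡ 1134 mod 1517]
  = -(567 / 1517)    [1517 ≡ 5 mod 8 ⇒ (2 / 1517) = -1]
  = -(1517 / 567)    [QR: 1517 ≡ 1 mod 4, sign kept]
  = -(383 / 567)    [1517 ≡ 383 mod 567]
  = (567 / 383)    [QR: both ≡ 3 mod 4, sign flips]
  = (184 / 383)    [567 ≡ 184 mod 383]
  = (23 / 383)    [383 ≡ 7 mod 8 ⇒ (2 / 383)^3 = +1]
  = -(383 / 23)    [QR: both ≡ 3 mod 4, sign flips]
  = -(15 / 23)    [383 ≡ 15 mod 23]
  = (23 / 15)    [QR: both ≡ 3 mod 4, sign flips]
  = (8 / 15)    [23 ≡ 8 mod 15]
  = (1 / 15)    [15 ≡ 7 mod 8 ⇒ (2 / 15)^3 = +1]
  = 1    [(1 / 15) = 1]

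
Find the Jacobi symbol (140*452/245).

0

By multiplicativity, (140·452/245) = (140/245)·(452/245).
First factor (140/245):
(140/245)
  = (35/245)    [245 ≡ 5 mod 8 ⇒ (2/245)^2 = +1]
  = (245/35)    [QR: 245 ≡ 1 mod 4, sign kept]
  = (0/35)    [245 ≡ 0 mod 35]
  = 0    [numerator 0, gcd > 1]
Second factor (452/245):
(452/245)
  = (207/245)    [452 ≡ 207 mod 245]
  = (245/207)    [QR: 245 ≡ 1 mod 4, sign kept]
  = (38/207)    [245 ≡ 38 mod 207]
  = (19/207)    [207 ≡ 7 mod 8 ⇒ (2/207) = +1]
  = -(207/19)    [QR: both ≡ 3 mod 4, sign flips]
  = -(17/19)    [207 ≡ 17 mod 19]
  = -(19/17)    [QR: 17 ≡ 1 mod 4, sign kept]
  = -(2/17)    [19 ≡ 2 mod 17]
  = -(1/17)    [17 ≡ 1 mod 8 ⇒ (2/17) = +1]
  = -1    [(1/17) = 1]
Product: (0)·(-1) = 0.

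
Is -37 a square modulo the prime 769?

no

(-37/769)
  = (732/769)    [-37 ≡ 732 mod 769]
  = (183/769)    [769 ≡ 1 mod 8 ⇒ (2/769)^2 = +1]
  = (769/183)    [QR: 769 ≡ 1 mod 4, sign kept]
  = (37/183)    [769 ≡ 37 mod 183]
  = (183/37)    [QR: 37 ≡ 1 mod 4, sign kept]
  = (35/37)    [183 ≡ 35 mod 37]
  = (37/35)    [QR: 37 ≡ 1 mod 4, sign kept]
  = (2/35)    [37 ≡ 2 mod 35]
  = -(1/35)    [35 ≡ 3 mod 8 ⇒ (2/35) = -1]
  = -1    [(1/35) = 1]
(-37/769) = -1, and 769 is prime, so -37 is not a quadratic residue mod 769.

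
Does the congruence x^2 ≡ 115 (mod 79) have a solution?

yes

Reduce the numerator: 115 ≡ 36 (mod 79), so (115/79) = (36/79).
Factor out 2: 36 = 2^2·9. Since 79 ≡ 7 (mod 8), (2/79) = +1, and (2/79)^2 = +1. Now have (9/79).
9 ≡ 1 (mod 4), so quadratic reciprocity gives (9/79) = (79/9). Reduce: 79 ≡ 7 (mod 9). Now have (7/9).
9 ≡ 1 (mod 4), so quadratic reciprocity gives (7/9) = (9/7). Reduce: 9 ≡ 2 (mod 7). Now have (2/7).
Factor out 2: 2 = 2. Since 7 ≡ 7 (mod 8), (2/7) = +1. Now have (1/7).
(1/7) = 1. Collecting the sign factors: 1.
The Legendre symbol is 1, so x^2 ≡ 115 (mod 79) has solution.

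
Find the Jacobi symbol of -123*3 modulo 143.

-1

By multiplicativity, (-123·3 / 143) = (-123 / 143)·(3 / 143).
First factor (-123 / 143):
Reduce the numerator: -123 ≡ 20 (mod 143), so (-123 / 143) = (20 / 143).
Factor out 2: 20 = 2^2·5. Since 143 ≡ 7 (mod 8), (2 / 143) = +1, and (2 / 143)^2 = +1. Now have (5 / 143).
5 ≡ 1 (mod 4), so quadratic reciprocity gives (5 / 143) = (143 / 5). Reduce: 143 ≡ 3 (mod 5). Now have (3 / 5).
5 ≡ 1 (mod 4), so quadratic reciprocity gives (3 / 5) = (5 / 3). Reduce: 5 ≡ 2 (mod 3). Now have (2 / 3).
Factor out 2: 2 = 2. Since 3 ≡ 3 (mod 8), (2 / 3) = -1. Now have -(1 / 3).
(1 / 3) = 1. Collecting the sign factors: -1.
Second factor (3 / 143):
Both 3 ≡ 3 and 143 ≡ 3 (mod 4), so reciprocity gives (3 / 143) = -(143 / 3). Reduce: 143 ≡ 2 (mod 3). Now have -(2 / 3).
Factor out 2: 2 = 2. Since 3 ≡ 3 (mod 8), (2 / 3) = -1. Now have (1 / 3).
(1 / 3) = 1. Collecting the sign factors: 1.
Product: (-1)·(1) = -1.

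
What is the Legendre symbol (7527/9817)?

9817 ≡ 1 (mod 4), so quadratic reciprocity gives (7527/9817) = (9817/7527). Reduce: 9817 ≡ 2290 (mod 7527). Now have (2290/7527).
Factor out 2: 2290 = 2·1145. Since 7527 ≡ 7 (mod 8), (2/7527) = +1. Now have (1145/7527).
1145 ≡ 1 (mod 4), so quadratic reciprocity gives (1145/7527) = (7527/1145). Reduce: 7527 ≡ 657 (mod 1145). Now have (657/1145).
657 ≡ 1 (mod 4), so quadratic reciprocity gives (657/1145) = (1145/657). Reduce: 1145 ≡ 488 (mod 657). Now have (488/657).
Factor out 2: 488 = 2^3·61. Since 657 ≡ 1 (mod 8), (2/657) = +1, and (2/657)^3 = +1. Now have (61/657).
61 ≡ 1 (mod 4), so quadratic reciprocity gives (61/657) = (657/61). Reduce: 657 ≡ 47 (mod 61). Now have (47/61).
61 ≡ 1 (mod 4), so quadratic reciprocity gives (47/61) = (61/47). Reduce: 61 ≡ 14 (mod 47). Now have (14/47).
Factor out 2: 14 = 2·7. Since 47 ≡ 7 (mod 8), (2/47) = +1. Now have (7/47).
Both 7 ≡ 3 and 47 ≡ 3 (mod 4), so reciprocity gives (7/47) = -(47/7). Reduce: 47 ≡ 5 (mod 7). Now have -(5/7).
5 ≡ 1 (mod 4), so quadratic reciprocity gives (5/7) = (7/5). Reduce: 7 ≡ 2 (mod 5). Now have -(2/5).
Factor out 2: 2 = 2. Since 5 ≡ 5 (mod 8), (2/5) = -1. Now have (1/5).
(1/5) = 1. Collecting the sign factors: 1.

1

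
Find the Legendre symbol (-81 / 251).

-1

(-81 / 251)
  = (170 / 251)    [-81 ≡ 170 mod 251]
  = -(85 / 251)    [251 ≡ 3 mod 8 ⇒ (2 / 251) = -1]
  = -(251 / 85)    [QR: 85 ≡ 1 mod 4, sign kept]
  = -(81 / 85)    [251 ≡ 81 mod 85]
  = -(85 / 81)    [QR: 81 ≡ 1 mod 4, sign kept]
  = -(4 / 81)    [85 ≡ 4 mod 81]
  = -(1 / 81)    [81 ≡ 1 mod 8 ⇒ (2 / 81)^2 = +1]
  = -1    [(1 / 81) = 1]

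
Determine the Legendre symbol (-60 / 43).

-1

(-60 / 43)
  = (26 / 43)    [-60 ≡ 26 mod 43]
  = -(13 / 43)    [43 ≡ 3 mod 8 ⇒ (2 / 43) = -1]
  = -(43 / 13)    [QR: 13 ≡ 1 mod 4, sign kept]
  = -(4 / 13)    [43 ≡ 4 mod 13]
  = -(1 / 13)    [13 ≡ 5 mod 8 ⇒ (2 / 13)^2 = +1]
  = -1    [(1 / 13) = 1]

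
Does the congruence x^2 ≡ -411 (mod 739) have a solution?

no

(-411|739)
  = -(411|739)    [739 ≡ 3 mod 4 ⇒ (-1|739) = -1]
  = (739|411)    [QR: both ≡ 3 mod 4, sign flips]
  = (328|411)    [739 ≡ 328 mod 411]
  = -(41|411)    [411 ≡ 3 mod 8 ⇒ (2|411)^3 = -1]
  = -(411|41)    [QR: 41 ≡ 1 mod 4, sign kept]
  = -(1|41)    [411 ≡ 1 mod 41]
  = -1    [(1|41) = 1]
The Legendre symbol is -1, so x^2 ≡ -411 (mod 739) has no solution.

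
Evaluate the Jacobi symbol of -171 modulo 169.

Pull out -1: (-171/169) = (-1/169)·(171/169). Since 169 ≡ 1 (mod 4), (-1/169) = +1. Now have (171/169).
Reduce the numerator: 171 ≡ 2 (mod 169), so (171/169) = (2/169).
Factor out 2: 2 = 2. Since 169 ≡ 1 (mod 8), (2/169) = +1. Now have (1/169).
(1/169) = 1. Collecting the sign factors: 1.

1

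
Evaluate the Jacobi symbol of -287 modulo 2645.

(-287|2645)
  = (287|2645)    [2645 ≡ 1 mod 4 ⇒ (-1|2645) = +1]
  = (2645|287)    [QR: 2645 ≡ 1 mod 4, sign kept]
  = (62|287)    [2645 ≡ 62 mod 287]
  = (31|287)    [287 ≡ 7 mod 8 ⇒ (2|287) = +1]
  = -(287|31)    [QR: both ≡ 3 mod 4, sign flips]
  = -(8|31)    [287 ≡ 8 mod 31]
  = -(1|31)    [31 ≡ 7 mod 8 ⇒ (2|31)^3 = +1]
  = -1    [(1|31) = 1]

-1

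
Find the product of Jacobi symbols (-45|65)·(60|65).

0

By multiplicativity, (-45·60|65) = (-45|65)·(60|65).
First factor (-45|65):
Reduce the numerator: -45 ≡ 20 (mod 65), so (-45|65) = (20|65).
Factor out 2: 20 = 2^2·5. Since 65 ≡ 1 (mod 8), (2|65) = +1, and (2|65)^2 = +1. Now have (5|65).
5 ≡ 1 (mod 4), so quadratic reciprocity gives (5|65) = (65|5). Reduce: 65 ≡ 0 (mod 5). Now have (0|5).
The numerator is now 0 with denominator 5 > 1: the symbol is 0.
Second factor (60|65):
Factor out 2: 60 = 2^2·15. Since 65 ≡ 1 (mod 8), (2|65) = +1, and (2|65)^2 = +1. Now have (15|65).
65 ≡ 1 (mod 4), so quadratic reciprocity gives (15|65) = (65|15). Reduce: 65 ≡ 5 (mod 15). Now have (5|15).
5 ≡ 1 (mod 4), so quadratic reciprocity gives (5|15) = (15|5). Reduce: 15 ≡ 0 (mod 5). Now have (0|5).
The numerator is now 0 with denominator 5 > 1: the symbol is 0.
Product: (0)·(0) = 0.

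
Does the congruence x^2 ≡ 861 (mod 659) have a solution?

(861/659)
  = (202/659)    [861 ≡ 202 mod 659]
  = -(101/659)    [659 ≡ 3 mod 8 ⇒ (2/659) = -1]
  = -(659/101)    [QR: 101 ≡ 1 mod 4, sign kept]
  = -(53/101)    [659 ≡ 53 mod 101]
  = -(101/53)    [QR: 53 ≡ 1 mod 4, sign kept]
  = -(48/53)    [101 ≡ 48 mod 53]
  = -(3/53)    [53 ≡ 5 mod 8 ⇒ (2/53)^4 = +1]
  = -(53/3)    [QR: 53 ≡ 1 mod 4, sign kept]
  = -(2/3)    [53 ≡ 2 mod 3]
  = (1/3)    [3 ≡ 3 mod 8 ⇒ (2/3) = -1]
  = 1    [(1/3) = 1]
The Legendre symbol is 1, so x^2 ≡ 861 (mod 659) has solution.

yes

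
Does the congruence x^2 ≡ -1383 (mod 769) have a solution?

yes

(-1383/769)
  = (155/769)    [-1383 ≡ 155 mod 769]
  = (769/155)    [QR: 769 ≡ 1 mod 4, sign kept]
  = (149/155)    [769 ≡ 149 mod 155]
  = (155/149)    [QR: 149 ≡ 1 mod 4, sign kept]
  = (6/149)    [155 ≡ 6 mod 149]
  = -(3/149)    [149 ≡ 5 mod 8 ⇒ (2/149) = -1]
  = -(149/3)    [QR: 149 ≡ 1 mod 4, sign kept]
  = -(2/3)    [149 ≡ 2 mod 3]
  = (1/3)    [3 ≡ 3 mod 8 ⇒ (2/3) = -1]
  = 1    [(1/3) = 1]
The Legendre symbol is 1, so x^2 ≡ -1383 (mod 769) has solution.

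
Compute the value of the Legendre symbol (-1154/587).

-1

(-1154/587)
  = -(1154/587)    [587 ≡ 3 mod 4 ⇒ (-1/587) = -1]
  = -(567/587)    [1154 ≡ 567 mod 587]
  = (587/567)    [QR: both ≡ 3 mod 4, sign flips]
  = (20/567)    [587 ≡ 20 mod 567]
  = (5/567)    [567 ≡ 7 mod 8 ⇒ (2/567)^2 = +1]
  = (567/5)    [QR: 5 ≡ 1 mod 4, sign kept]
  = (2/5)    [567 ≡ 2 mod 5]
  = -(1/5)    [5 ≡ 5 mod 8 ⇒ (2/5) = -1]
  = -1    [(1/5) = 1]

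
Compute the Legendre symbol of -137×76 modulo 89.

1

By multiplicativity, (-137·76 / 89) = (-137 / 89)·(76 / 89).
First factor (-137 / 89):
Reduce the numerator: -137 ≡ 41 (mod 89), so (-137 / 89) = (41 / 89).
41 ≡ 1 (mod 4), so quadratic reciprocity gives (41 / 89) = (89 / 41). Reduce: 89 ≡ 7 (mod 41). Now have (7 / 41).
41 ≡ 1 (mod 4), so quadratic reciprocity gives (7 / 41) = (41 / 7). Reduce: 41 ≡ 6 (mod 7). Now have (6 / 7).
Factor out 2: 6 = 2·3. Since 7 ≡ 7 (mod 8), (2 / 7) = +1. Now have (3 / 7).
Both 3 ≡ 3 and 7 ≡ 3 (mod 4), so reciprocity gives (3 / 7) = -(7 / 3). Reduce: 7 ≡ 1 (mod 3). Now have -(1 / 3).
(1 / 3) = 1. Collecting the sign factors: -1.
Second factor (76 / 89):
Factor out 2: 76 = 2^2·19. Since 89 ≡ 1 (mod 8), (2 / 89) = +1, and (2 / 89)^2 = +1. Now have (19 / 89).
89 ≡ 1 (mod 4), so quadratic reciprocity gives (19 / 89) = (89 / 19). Reduce: 89 ≡ 13 (mod 19). Now have (13 / 19).
13 ≡ 1 (mod 4), so quadratic reciprocity gives (13 / 19) = (19 / 13). Reduce: 19 ≡ 6 (mod 13). Now have (6 / 13).
Factor out 2: 6 = 2·3. Since 13 ≡ 5 (mod 8), (2 / 13) = -1. Now have -(3 / 13).
13 ≡ 1 (mod 4), so quadratic reciprocity gives (3 / 13) = (13 / 3). Reduce: 13 ≡ 1 (mod 3). Now have -(1 / 3).
(1 / 3) = 1. Collecting the sign factors: -1.
Product: (-1)·(-1) = 1.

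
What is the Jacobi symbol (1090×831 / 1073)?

1

By multiplicativity, (1090·831 / 1073) = (1090 / 1073)·(831 / 1073).
First factor (1090 / 1073):
(1090 / 1073)
  = (17 / 1073)    [1090 ≡ 17 mod 1073]
  = (1073 / 17)    [QR: 17 ≡ 1 mod 4, sign kept]
  = (2 / 17)    [1073 ≡ 2 mod 17]
  = (1 / 17)    [17 ≡ 1 mod 8 ⇒ (2 / 17) = +1]
  = 1    [(1 / 17) = 1]
Second factor (831 / 1073):
(831 / 1073)
  = (1073 / 831)    [QR: 1073 ≡ 1 mod 4, sign kept]
  = (242 / 831)    [1073 ≡ 242 mod 831]
  = (121 / 831)    [831 ≡ 7 mod 8 ⇒ (2 / 831) = +1]
  = (831 / 121)    [QR: 121 ≡ 1 mod 4, sign kept]
  = (105 / 121)    [831 ≡ 105 mod 121]
  = (121 / 105)    [QR: 105 ≡ 1 mod 4, sign kept]
  = (16 / 105)    [121 ≡ 16 mod 105]
  = (1 / 105)    [105 ≡ 1 mod 8 ⇒ (2 / 105)^4 = +1]
  = 1    [(1 / 105) = 1]
Product: (1)·(1) = 1.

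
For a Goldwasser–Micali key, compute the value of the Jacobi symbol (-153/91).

(-153/91)
  = (29/91)    [-153 ≡ 29 mod 91]
  = (91/29)    [QR: 29 ≡ 1 mod 4, sign kept]
  = (4/29)    [91 ≡ 4 mod 29]
  = (1/29)    [29 ≡ 5 mod 8 ⇒ (2/29)^2 = +1]
  = 1    [(1/29) = 1]

1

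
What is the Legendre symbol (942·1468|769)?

-1

By multiplicativity, (942·1468|769) = (942|769)·(1468|769).
First factor (942|769):
Reduce the numerator: 942 ≡ 173 (mod 769), so (942|769) = (173|769).
173 ≡ 1 (mod 4), so quadratic reciprocity gives (173|769) = (769|173). Reduce: 769 ≡ 77 (mod 173). Now have (77|173).
77 ≡ 1 (mod 4), so quadratic reciprocity gives (77|173) = (173|77). Reduce: 173 ≡ 19 (mod 77). Now have (19|77).
77 ≡ 1 (mod 4), so quadratic reciprocity gives (19|77) = (77|19). Reduce: 77 ≡ 1 (mod 19). Now have (1|19).
(1|19) = 1. Collecting the sign factors: 1.
Second factor (1468|769):
Reduce the numerator: 1468 ≡ 699 (mod 769), so (1468|769) = (699|769).
769 ≡ 1 (mod 4), so quadratic reciprocity gives (699|769) = (769|699). Reduce: 769 ≡ 70 (mod 699). Now have (70|699).
Factor out 2: 70 = 2·35. Since 699 ≡ 3 (mod 8), (2|699) = -1. Now have -(35|699).
Both 35 ≡ 3 and 699 ≡ 3 (mod 4), so reciprocity gives (35|699) = -(699|35). Reduce: 699 ≡ 34 (mod 35). Now have (34|35).
Factor out 2: 34 = 2·17. Since 35 ≡ 3 (mod 8), (2|35) = -1. Now have -(17|35).
17 ≡ 1 (mod 4), so quadratic reciprocity gives (17|35) = (35|17). Reduce: 35 ≡ 1 (mod 17). Now have -(1|17).
(1|17) = 1. Collecting the sign factors: -1.
Product: (1)·(-1) = -1.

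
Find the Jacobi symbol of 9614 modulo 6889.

(9614/6889)
  = (2725/6889)    [9614 ≡ 2725 mod 6889]
  = (6889/2725)    [QR: 2725 ≡ 1 mod 4, sign kept]
  = (1439/2725)    [6889 ≡ 1439 mod 2725]
  = (2725/1439)    [QR: 2725 ≡ 1 mod 4, sign kept]
  = (1286/1439)    [2725 ≡ 1286 mod 1439]
  = (643/1439)    [1439 ≡ 7 mod 8 ⇒ (2/1439) = +1]
  = -(1439/643)    [QR: both ≡ 3 mod 4, sign flips]
  = -(153/643)    [1439 ≡ 153 mod 643]
  = -(643/153)    [QR: 153 ≡ 1 mod 4, sign kept]
  = -(31/153)    [643 ≡ 31 mod 153]
  = -(153/31)    [QR: 153 ≡ 1 mod 4, sign kept]
  = -(29/31)    [153 ≡ 29 mod 31]
  = -(31/29)    [QR: 29 ≡ 1 mod 4, sign kept]
  = -(2/29)    [31 ≡ 2 mod 29]
  = (1/29)    [29 ≡ 5 mod 8 ⇒ (2/29) = -1]
  = 1    [(1/29) = 1]

1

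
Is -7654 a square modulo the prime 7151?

no

Reduce the numerator: -7654 ≡ 6648 (mod 7151), so (-7654/7151) = (6648/7151).
Factor out 2: 6648 = 2^3·831. Since 7151 ≡ 7 (mod 8), (2/7151) = +1, and (2/7151)^3 = +1. Now have (831/7151).
Both 831 ≡ 3 and 7151 ≡ 3 (mod 4), so reciprocity gives (831/7151) = -(7151/831). Reduce: 7151 ≡ 503 (mod 831). Now have -(503/831).
Both 503 ≡ 3 and 831 ≡ 3 (mod 4), so reciprocity gives (503/831) = -(831/503). Reduce: 831 ≡ 328 (mod 503). Now have (328/503).
Factor out 2: 328 = 2^3·41. Since 503 ≡ 7 (mod 8), (2/503) = +1, and (2/503)^3 = +1. Now have (41/503).
41 ≡ 1 (mod 4), so quadratic reciprocity gives (41/503) = (503/41). Reduce: 503 ≡ 11 (mod 41). Now have (11/41).
41 ≡ 1 (mod 4), so quadratic reciprocity gives (11/41) = (41/11). Reduce: 41 ≡ 8 (mod 11). Now have (8/11).
Factor out 2: 8 = 2^3. Since 11 ≡ 3 (mod 8), (2/11) = -1, and (2/11)^3 = -1. Now have -(1/11).
(1/11) = 1. Collecting the sign factors: -1.
The Legendre symbol is -1, so x^2 ≡ -7654 (mod 7151) has no solution.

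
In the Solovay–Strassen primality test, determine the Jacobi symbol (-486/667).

Pull out -1: (-486/667) = (-1/667)·(486/667). Since 667 ≡ 3 (mod 4), (-1/667) = -1. Now have -(486/667).
Factor out 2: 486 = 2·243. Since 667 ≡ 3 (mod 8), (2/667) = -1. Now have (243/667).
Both 243 ≡ 3 and 667 ≡ 3 (mod 4), so reciprocity gives (243/667) = -(667/243). Reduce: 667 ≡ 181 (mod 243). Now have -(181/243).
181 ≡ 1 (mod 4), so quadratic reciprocity gives (181/243) = (243/181). Reduce: 243 ≡ 62 (mod 181). Now have -(62/181).
Factor out 2: 62 = 2·31. Since 181 ≡ 5 (mod 8), (2/181) = -1. Now have (31/181).
181 ≡ 1 (mod 4), so quadratic reciprocity gives (31/181) = (181/31). Reduce: 181 ≡ 26 (mod 31). Now have (26/31).
Factor out 2: 26 = 2·13. Since 31 ≡ 7 (mod 8), (2/31) = +1. Now have (13/31).
13 ≡ 1 (mod 4), so quadratic reciprocity gives (13/31) = (31/13). Reduce: 31 ≡ 5 (mod 13). Now have (5/13).
5 ≡ 1 (mod 4), so quadratic reciprocity gives (5/13) = (13/5). Reduce: 13 ≡ 3 (mod 5). Now have (3/5).
5 ≡ 1 (mod 4), so quadratic reciprocity gives (3/5) = (5/3). Reduce: 5 ≡ 2 (mod 3). Now have (2/3).
Factor out 2: 2 = 2. Since 3 ≡ 3 (mod 8), (2/3) = -1. Now have -(1/3).
(1/3) = 1. Collecting the sign factors: -1.

-1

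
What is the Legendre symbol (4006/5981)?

Factor out 2: 4006 = 2·2003. Since 5981 ≡ 5 (mod 8), (2/5981) = -1. Now have -(2003/5981).
5981 ≡ 1 (mod 4), so quadratic reciprocity gives (2003/5981) = (5981/2003). Reduce: 5981 ≡ 1975 (mod 2003). Now have -(1975/2003).
Both 1975 ≡ 3 and 2003 ≡ 3 (mod 4), so reciprocity gives (1975/2003) = -(2003/1975). Reduce: 2003 ≡ 28 (mod 1975). Now have (28/1975).
Factor out 2: 28 = 2^2·7. Since 1975 ≡ 7 (mod 8), (2/1975) = +1, and (2/1975)^2 = +1. Now have (7/1975).
Both 7 ≡ 3 and 1975 ≡ 3 (mod 4), so reciprocity gives (7/1975) = -(1975/7). Reduce: 1975 ≡ 1 (mod 7). Now have -(1/7).
(1/7) = 1. Collecting the sign factors: -1.

-1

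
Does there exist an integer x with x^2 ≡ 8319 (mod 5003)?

(8319|5003)
  = (3316|5003)    [8319 ≡ 3316 mod 5003]
  = (829|5003)    [5003 ≡ 3 mod 8 ⇒ (2|5003)^2 = +1]
  = (5003|829)    [QR: 829 ≡ 1 mod 4, sign kept]
  = (29|829)    [5003 ≡ 29 mod 829]
  = (829|29)    [QR: 29 ≡ 1 mod 4, sign kept]
  = (17|29)    [829 ≡ 17 mod 29]
  = (29|17)    [QR: 17 ≡ 1 mod 4, sign kept]
  = (12|17)    [29 ≡ 12 mod 17]
  = (3|17)    [17 ≡ 1 mod 8 ⇒ (2|17)^2 = +1]
  = (17|3)    [QR: 17 ≡ 1 mod 4, sign kept]
  = (2|3)    [17 ≡ 2 mod 3]
  = -(1|3)    [3 ≡ 3 mod 8 ⇒ (2|3) = -1]
  = -1    [(1|3) = 1]
(8319|5003) = -1, and 5003 is prime, so 8319 is not a quadratic residue mod 5003.

no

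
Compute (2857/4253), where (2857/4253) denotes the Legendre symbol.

-1

(2857/4253)
  = (4253/2857)    [QR: 2857 ≡ 1 mod 4, sign kept]
  = (1396/2857)    [4253 ≡ 1396 mod 2857]
  = (349/2857)    [2857 ≡ 1 mod 8 ⇒ (2/2857)^2 = +1]
  = (2857/349)    [QR: 349 ≡ 1 mod 4, sign kept]
  = (65/349)    [2857 ≡ 65 mod 349]
  = (349/65)    [QR: 65 ≡ 1 mod 4, sign kept]
  = (24/65)    [349 ≡ 24 mod 65]
  = (3/65)    [65 ≡ 1 mod 8 ⇒ (2/65)^3 = +1]
  = (65/3)    [QR: 65 ≡ 1 mod 4, sign kept]
  = (2/3)    [65 ≡ 2 mod 3]
  = -(1/3)    [3 ≡ 3 mod 8 ⇒ (2/3) = -1]
  = -1    [(1/3) = 1]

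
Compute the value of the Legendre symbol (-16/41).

Reduce the numerator: -16 ≡ 25 (mod 41), so (-16/41) = (25/41).
25 ≡ 1 (mod 4), so quadratic reciprocity gives (25/41) = (41/25). Reduce: 41 ≡ 16 (mod 25). Now have (16/25).
Factor out 2: 16 = 2^4. Since 25 ≡ 1 (mod 8), (2/25) = +1, and (2/25)^4 = +1. Now have (1/25).
(1/25) = 1. Collecting the sign factors: 1.

1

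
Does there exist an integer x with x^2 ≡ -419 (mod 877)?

(-419/877)
  = (419/877)    [877 ≡ 1 mod 4 ⇒ (-1/877) = +1]
  = (877/419)    [QR: 877 ≡ 1 mod 4, sign kept]
  = (39/419)    [877 ≡ 39 mod 419]
  = -(419/39)    [QR: both ≡ 3 mod 4, sign flips]
  = -(29/39)    [419 ≡ 29 mod 39]
  = -(39/29)    [QR: 29 ≡ 1 mod 4, sign kept]
  = -(10/29)    [39 ≡ 10 mod 29]
  = (5/29)    [29 ≡ 5 mod 8 ⇒ (2/29) = -1]
  = (29/5)    [QR: 5 ≡ 1 mod 4, sign kept]
  = (4/5)    [29 ≡ 4 mod 5]
  = (1/5)    [5 ≡ 5 mod 8 ⇒ (2/5)^2 = +1]
  = 1    [(1/5) = 1]
(-419/877) = 1, and 877 is prime, so -419 is a quadratic residue mod 877.

yes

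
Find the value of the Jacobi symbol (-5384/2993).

(-5384/2993)
  = (602/2993)    [-5384 ≡ 602 mod 2993]
  = (301/2993)    [2993 ≡ 1 mod 8 ⇒ (2/2993) = +1]
  = (2993/301)    [QR: 301 ≡ 1 mod 4, sign kept]
  = (284/301)    [2993 ≡ 284 mod 301]
  = (71/301)    [301 ≡ 5 mod 8 ⇒ (2/301)^2 = +1]
  = (301/71)    [QR: 301 ≡ 1 mod 4, sign kept]
  = (17/71)    [301 ≡ 17 mod 71]
  = (71/17)    [QR: 17 ≡ 1 mod 4, sign kept]
  = (3/17)    [71 ≡ 3 mod 17]
  = (17/3)    [QR: 17 ≡ 1 mod 4, sign kept]
  = (2/3)    [17 ≡ 2 mod 3]
  = -(1/3)    [3 ≡ 3 mod 8 ⇒ (2/3) = -1]
  = -1    [(1/3) = 1]

-1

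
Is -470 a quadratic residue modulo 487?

(-470/487)
  = (17/487)    [-470 ≡ 17 mod 487]
  = (487/17)    [QR: 17 ≡ 1 mod 4, sign kept]
  = (11/17)    [487 ≡ 11 mod 17]
  = (17/11)    [QR: 17 ≡ 1 mod 4, sign kept]
  = (6/11)    [17 ≡ 6 mod 11]
  = -(3/11)    [11 ≡ 3 mod 8 ⇒ (2/11) = -1]
  = (11/3)    [QR: both ≡ 3 mod 4, sign flips]
  = (2/3)    [11 ≡ 2 mod 3]
  = -(1/3)    [3 ≡ 3 mod 8 ⇒ (2/3) = -1]
  = -1    [(1/3) = 1]
(-470/487) = -1, and 487 is prime, so -470 is not a quadratic residue mod 487.

no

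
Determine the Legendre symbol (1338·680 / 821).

1

By multiplicativity, (1338·680 / 821) = (1338 / 821)·(680 / 821).
First factor (1338 / 821):
(1338 / 821)
  = (517 / 821)    [1338 ≡ 517 mod 821]
  = (821 / 517)    [QR: 517 ≡ 1 mod 4, sign kept]
  = (304 / 517)    [821 ≡ 304 mod 517]
  = (19 / 517)    [517 ≡ 5 mod 8 ⇒ (2 / 517)^4 = +1]
  = (517 / 19)    [QR: 517 ≡ 1 mod 4, sign kept]
  = (4 / 19)    [517 ≡ 4 mod 19]
  = (1 / 19)    [19 ≡ 3 mod 8 ⇒ (2 / 19)^2 = +1]
  = 1    [(1 / 19) = 1]
Second factor (680 / 821):
(680 / 821)
  = -(85 / 821)    [821 ≡ 5 mod 8 ⇒ (2 / 821)^3 = -1]
  = -(821 / 85)    [QR: 85 ≡ 1 mod 4, sign kept]
  = -(56 / 85)    [821 ≡ 56 mod 85]
  = (7 / 85)    [85 ≡ 5 mod 8 ⇒ (2 / 85)^3 = -1]
  = (85 / 7)    [QR: 85 ≡ 1 mod 4, sign kept]
  = (1 / 7)    [85 ≡ 1 mod 7]
  = 1    [(1 / 7) = 1]
Product: (1)·(1) = 1.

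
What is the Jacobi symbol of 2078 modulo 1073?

1

Reduce the numerator: 2078 ≡ 1005 (mod 1073), so (2078/1073) = (1005/1073).
1005 ≡ 1 (mod 4), so quadratic reciprocity gives (1005/1073) = (1073/1005). Reduce: 1073 ≡ 68 (mod 1005). Now have (68/1005).
Factor out 2: 68 = 2^2·17. Since 1005 ≡ 5 (mod 8), (2/1005) = -1, and (2/1005)^2 = +1. Now have (17/1005).
17 ≡ 1 (mod 4), so quadratic reciprocity gives (17/1005) = (1005/17). Reduce: 1005 ≡ 2 (mod 17). Now have (2/17).
Factor out 2: 2 = 2. Since 17 ≡ 1 (mod 8), (2/17) = +1. Now have (1/17).
(1/17) = 1. Collecting the sign factors: 1.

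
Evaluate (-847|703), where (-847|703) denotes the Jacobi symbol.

(-847|703)
  = -(847|703)    [703 ≡ 3 mod 4 ⇒ (-1|703) = -1]
  = -(144|703)    [847 ≡ 144 mod 703]
  = -(9|703)    [703 ≡ 7 mod 8 ⇒ (2|703)^4 = +1]
  = -(703|9)    [QR: 9 ≡ 1 mod 4, sign kept]
  = -(1|9)    [703 ≡ 1 mod 9]
  = -1    [(1|9) = 1]

-1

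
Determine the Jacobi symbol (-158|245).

Reduce the numerator: -158 ≡ 87 (mod 245), so (-158|245) = (87|245).
245 ≡ 1 (mod 4), so quadratic reciprocity gives (87|245) = (245|87). Reduce: 245 ≡ 71 (mod 87). Now have (71|87).
Both 71 ≡ 3 and 87 ≡ 3 (mod 4), so reciprocity gives (71|87) = -(87|71). Reduce: 87 ≡ 16 (mod 71). Now have -(16|71).
Factor out 2: 16 = 2^4. Since 71 ≡ 7 (mod 8), (2|71) = +1, and (2|71)^4 = +1. Now have -(1|71).
(1|71) = 1. Collecting the sign factors: -1.

-1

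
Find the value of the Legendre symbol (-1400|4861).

Reduce the numerator: -1400 ≡ 3461 (mod 4861), so (-1400|4861) = (3461|4861).
3461 ≡ 1 (mod 4), so quadratic reciprocity gives (3461|4861) = (4861|3461). Reduce: 4861 ≡ 1400 (mod 3461). Now have (1400|3461).
Factor out 2: 1400 = 2^3·175. Since 3461 ≡ 5 (mod 8), (2|3461) = -1, and (2|3461)^3 = -1. Now have -(175|3461).
3461 ≡ 1 (mod 4), so quadratic reciprocity gives (175|3461) = (3461|175). Reduce: 3461 ≡ 136 (mod 175). Now have -(136|175).
Factor out 2: 136 = 2^3·17. Since 175 ≡ 7 (mod 8), (2|175) = +1, and (2|175)^3 = +1. Now have -(17|175).
17 ≡ 1 (mod 4), so quadratic reciprocity gives (17|175) = (175|17). Reduce: 175 ≡ 5 (mod 17). Now have -(5|17).
5 ≡ 1 (mod 4), so quadratic reciprocity gives (5|17) = (17|5). Reduce: 17 ≡ 2 (mod 5). Now have -(2|5).
Factor out 2: 2 = 2. Since 5 ≡ 5 (mod 8), (2|5) = -1. Now have (1|5).
(1|5) = 1. Collecting the sign factors: 1.

1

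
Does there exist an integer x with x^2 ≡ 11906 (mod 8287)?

no

Reduce the numerator: 11906 ≡ 3619 (mod 8287), so (11906/8287) = (3619/8287).
Both 3619 ≡ 3 and 8287 ≡ 3 (mod 4), so reciprocity gives (3619/8287) = -(8287/3619). Reduce: 8287 ≡ 1049 (mod 3619). Now have -(1049/3619).
1049 ≡ 1 (mod 4), so quadratic reciprocity gives (1049/3619) = (3619/1049). Reduce: 3619 ≡ 472 (mod 1049). Now have -(472/1049).
Factor out 2: 472 = 2^3·59. Since 1049 ≡ 1 (mod 8), (2/1049) = +1, and (2/1049)^3 = +1. Now have -(59/1049).
1049 ≡ 1 (mod 4), so quadratic reciprocity gives (59/1049) = (1049/59). Reduce: 1049 ≡ 46 (mod 59). Now have -(46/59).
Factor out 2: 46 = 2·23. Since 59 ≡ 3 (mod 8), (2/59) = -1. Now have (23/59).
Both 23 ≡ 3 and 59 ≡ 3 (mod 4), so reciprocity gives (23/59) = -(59/23). Reduce: 59 ≡ 13 (mod 23). Now have -(13/23).
13 ≡ 1 (mod 4), so quadratic reciprocity gives (13/23) = (23/13). Reduce: 23 ≡ 10 (mod 13). Now have -(10/13).
Factor out 2: 10 = 2·5. Since 13 ≡ 5 (mod 8), (2/13) = -1. Now have (5/13).
5 ≡ 1 (mod 4), so quadratic reciprocity gives (5/13) = (13/5). Reduce: 13 ≡ 3 (mod 5). Now have (3/5).
5 ≡ 1 (mod 4), so quadratic reciprocity gives (3/5) = (5/3). Reduce: 5 ≡ 2 (mod 3). Now have (2/3).
Factor out 2: 2 = 2. Since 3 ≡ 3 (mod 8), (2/3) = -1. Now have -(1/3).
(1/3) = 1. Collecting the sign factors: -1.
(11906/8287) = -1, and 8287 is prime, so 11906 is not a quadratic residue mod 8287.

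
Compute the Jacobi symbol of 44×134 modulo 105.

1

By multiplicativity, (44·134/105) = (44/105)·(134/105).
First factor (44/105):
Factor out 2: 44 = 2^2·11. Since 105 ≡ 1 (mod 8), (2/105) = +1, and (2/105)^2 = +1. Now have (11/105).
105 ≡ 1 (mod 4), so quadratic reciprocity gives (11/105) = (105/11). Reduce: 105 ≡ 6 (mod 11). Now have (6/11).
Factor out 2: 6 = 2·3. Since 11 ≡ 3 (mod 8), (2/11) = -1. Now have -(3/11).
Both 3 ≡ 3 and 11 ≡ 3 (mod 4), so reciprocity gives (3/11) = -(11/3). Reduce: 11 ≡ 2 (mod 3). Now have (2/3).
Factor out 2: 2 = 2. Since 3 ≡ 3 (mod 8), (2/3) = -1. Now have -(1/3).
(1/3) = 1. Collecting the sign factors: -1.
Second factor (134/105):
Reduce the numerator: 134 ≡ 29 (mod 105), so (134/105) = (29/105).
29 ≡ 1 (mod 4), so quadratic reciprocity gives (29/105) = (105/29). Reduce: 105 ≡ 18 (mod 29). Now have (18/29).
Factor out 2: 18 = 2·9. Since 29 ≡ 5 (mod 8), (2/29) = -1. Now have -(9/29).
9 ≡ 1 (mod 4), so quadratic reciprocity gives (9/29) = (29/9). Reduce: 29 ≡ 2 (mod 9). Now have -(2/9).
Factor out 2: 2 = 2. Since 9 ≡ 1 (mod 8), (2/9) = +1. Now have -(1/9).
(1/9) = 1. Collecting the sign factors: -1.
Product: (-1)·(-1) = 1.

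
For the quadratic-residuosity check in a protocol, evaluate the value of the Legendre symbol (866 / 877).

(866 / 877)
  = -(433 / 877)    [877 ≡ 5 mod 8 ⇒ (2 / 877) = -1]
  = -(877 / 433)    [QR: 433 ≡ 1 mod 4, sign kept]
  = -(11 / 433)    [877 ≡ 11 mod 433]
  = -(433 / 11)    [QR: 433 ≡ 1 mod 4, sign kept]
  = -(4 / 11)    [433 ≡ 4 mod 11]
  = -(1 / 11)    [11 ≡ 3 mod 8 ⇒ (2 / 11)^2 = +1]
  = -1    [(1 / 11) = 1]

-1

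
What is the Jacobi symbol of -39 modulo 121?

1

(-39/121)
  = (82/121)    [-39 ≡ 82 mod 121]
  = (41/121)    [121 ≡ 1 mod 8 ⇒ (2/121) = +1]
  = (121/41)    [QR: 41 ≡ 1 mod 4, sign kept]
  = (39/41)    [121 ≡ 39 mod 41]
  = (41/39)    [QR: 41 ≡ 1 mod 4, sign kept]
  = (2/39)    [41 ≡ 2 mod 39]
  = (1/39)    [39 ≡ 7 mod 8 ⇒ (2/39) = +1]
  = 1    [(1/39) = 1]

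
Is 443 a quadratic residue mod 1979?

yes

Both 443 ≡ 3 and 1979 ≡ 3 (mod 4), so reciprocity gives (443|1979) = -(1979|443). Reduce: 1979 ≡ 207 (mod 443). Now have -(207|443).
Both 207 ≡ 3 and 443 ≡ 3 (mod 4), so reciprocity gives (207|443) = -(443|207). Reduce: 443 ≡ 29 (mod 207). Now have (29|207).
29 ≡ 1 (mod 4), so quadratic reciprocity gives (29|207) = (207|29). Reduce: 207 ≡ 4 (mod 29). Now have (4|29).
Factor out 2: 4 = 2^2. Since 29 ≡ 5 (mod 8), (2|29) = -1, and (2|29)^2 = +1. Now have (1|29).
(1|29) = 1. Collecting the sign factors: 1.
The Legendre symbol is 1, so x^2 ≡ 443 (mod 1979) has solution.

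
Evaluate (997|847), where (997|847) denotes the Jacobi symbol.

-1

(997|847)
  = (150|847)    [997 ≡ 150 mod 847]
  = (75|847)    [847 ≡ 7 mod 8 ⇒ (2|847) = +1]
  = -(847|75)    [QR: both ≡ 3 mod 4, sign flips]
  = -(22|75)    [847 ≡ 22 mod 75]
  = (11|75)    [75 ≡ 3 mod 8 ⇒ (2|75) = -1]
  = -(75|11)    [QR: both ≡ 3 mod 4, sign flips]
  = -(9|11)    [75 ≡ 9 mod 11]
  = -(11|9)    [QR: 9 ≡ 1 mod 4, sign kept]
  = -(2|9)    [11 ≡ 2 mod 9]
  = -(1|9)    [9 ≡ 1 mod 8 ⇒ (2|9) = +1]
  = -1    [(1|9) = 1]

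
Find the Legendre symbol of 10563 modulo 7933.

(10563/7933)
  = (2630/7933)    [10563 ≡ 2630 mod 7933]
  = -(1315/7933)    [7933 ≡ 5 mod 8 ⇒ (2/7933) = -1]
  = -(7933/1315)    [QR: 7933 ≡ 1 mod 4, sign kept]
  = -(43/1315)    [7933 ≡ 43 mod 1315]
  = (1315/43)    [QR: both ≡ 3 mod 4, sign flips]
  = (25/43)    [1315 ≡ 25 mod 43]
  = (43/25)    [QR: 25 ≡ 1 mod 4, sign kept]
  = (18/25)    [43 ≡ 18 mod 25]
  = (9/25)    [25 ≡ 1 mod 8 ⇒ (2/25) = +1]
  = (25/9)    [QR: 9 ≡ 1 mod 4, sign kept]
  = (7/9)    [25 ≡ 7 mod 9]
  = (9/7)    [QR: 9 ≡ 1 mod 4, sign kept]
  = (2/7)    [9 ≡ 2 mod 7]
  = (1/7)    [7 ≡ 7 mod 8 ⇒ (2/7) = +1]
  = 1    [(1/7) = 1]

1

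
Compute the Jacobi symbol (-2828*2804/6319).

By multiplicativity, (-2828·2804/6319) = (-2828/6319)·(2804/6319).
First factor (-2828/6319):
Pull out -1: (-2828/6319) = (-1/6319)·(2828/6319). Since 6319 ≡ 3 (mod 4), (-1/6319) = -1. Now have -(2828/6319).
Factor out 2: 2828 = 2^2·707. Since 6319 ≡ 7 (mod 8), (2/6319) = +1, and (2/6319)^2 = +1. Now have -(707/6319).
Both 707 ≡ 3 and 6319 ≡ 3 (mod 4), so reciprocity gives (707/6319) = -(6319/707). Reduce: 6319 ≡ 663 (mod 707). Now have (663/707).
Both 663 ≡ 3 and 707 ≡ 3 (mod 4), so reciprocity gives (663/707) = -(707/663). Reduce: 707 ≡ 44 (mod 663). Now have -(44/663).
Factor out 2: 44 = 2^2·11. Since 663 ≡ 7 (mod 8), (2/663) = +1, and (2/663)^2 = +1. Now have -(11/663).
Both 11 ≡ 3 and 663 ≡ 3 (mod 4), so reciprocity gives (11/663) = -(663/11). Reduce: 663 ≡ 3 (mod 11). Now have (3/11).
Both 3 ≡ 3 and 11 ≡ 3 (mod 4), so reciprocity gives (3/11) = -(11/3). Reduce: 11 ≡ 2 (mod 3). Now have -(2/3).
Factor out 2: 2 = 2. Since 3 ≡ 3 (mod 8), (2/3) = -1. Now have (1/3).
(1/3) = 1. Collecting the sign factors: 1.
Second factor (2804/6319):
Factor out 2: 2804 = 2^2·701. Since 6319 ≡ 7 (mod 8), (2/6319) = +1, and (2/6319)^2 = +1. Now have (701/6319).
701 ≡ 1 (mod 4), so quadratic reciprocity gives (701/6319) = (6319/701). Reduce: 6319 ≡ 10 (mod 701). Now have (10/701).
Factor out 2: 10 = 2·5. Since 701 ≡ 5 (mod 8), (2/701) = -1. Now have -(5/701).
5 ≡ 1 (mod 4), so quadratic reciprocity gives (5/701) = (701/5). Reduce: 701 ≡ 1 (mod 5). Now have -(1/5).
(1/5) = 1. Collecting the sign factors: -1.
Product: (1)·(-1) = -1.

-1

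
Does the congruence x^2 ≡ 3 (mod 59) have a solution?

yes

(3|59)
  = -(59|3)    [QR: both ≡ 3 mod 4, sign flips]
  = -(2|3)    [59 ≡ 2 mod 3]
  = (1|3)    [3 ≡ 3 mod 8 ⇒ (2|3) = -1]
  = 1    [(1|3) = 1]
The Legendre symbol is 1, so x^2 ≡ 3 (mod 59) has solution.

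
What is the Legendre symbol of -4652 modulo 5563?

Pull out -1: (-4652 / 5563) = (-1 / 5563)·(4652 / 5563). Since 5563 ≡ 3 (mod 4), (-1 / 5563) = -1. Now have -(4652 / 5563).
Factor out 2: 4652 = 2^2·1163. Since 5563 ≡ 3 (mod 8), (2 / 5563) = -1, and (2 / 5563)^2 = +1. Now have -(1163 / 5563).
Both 1163 ≡ 3 and 5563 ≡ 3 (mod 4), so reciprocity gives (1163 / 5563) = -(5563 / 1163). Reduce: 5563 ≡ 911 (mod 1163). Now have (911 / 1163).
Both 911 ≡ 3 and 1163 ≡ 3 (mod 4), so reciprocity gives (911 / 1163) = -(1163 / 911). Reduce: 1163 ≡ 252 (mod 911). Now have -(252 / 911).
Factor out 2: 252 = 2^2·63. Since 911 ≡ 7 (mod 8), (2 / 911) = +1, and (2 / 911)^2 = +1. Now have -(63 / 911).
Both 63 ≡ 3 and 911 ≡ 3 (mod 4), so reciprocity gives (63 / 911) = -(911 / 63). Reduce: 911 ≡ 29 (mod 63). Now have (29 / 63).
29 ≡ 1 (mod 4), so quadratic reciprocity gives (29 / 63) = (63 / 29). Reduce: 63 ≡ 5 (mod 29). Now have (5 / 29).
5 ≡ 1 (mod 4), so quadratic reciprocity gives (5 / 29) = (29 / 5). Reduce: 29 ≡ 4 (mod 5). Now have (4 / 5).
Factor out 2: 4 = 2^2. Since 5 ≡ 5 (mod 8), (2 / 5) = -1, and (2 / 5)^2 = +1. Now have (1 / 5).
(1 / 5) = 1. Collecting the sign factors: 1.

1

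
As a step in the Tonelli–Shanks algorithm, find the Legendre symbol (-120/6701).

Reduce the numerator: -120 ≡ 6581 (mod 6701), so (-120/6701) = (6581/6701).
6581 ≡ 1 (mod 4), so quadratic reciprocity gives (6581/6701) = (6701/6581). Reduce: 6701 ≡ 120 (mod 6581). Now have (120/6581).
Factor out 2: 120 = 2^3·15. Since 6581 ≡ 5 (mod 8), (2/6581) = -1, and (2/6581)^3 = -1. Now have -(15/6581).
6581 ≡ 1 (mod 4), so quadratic reciprocity gives (15/6581) = (6581/15). Reduce: 6581 ≡ 11 (mod 15). Now have -(11/15).
Both 11 ≡ 3 and 15 ≡ 3 (mod 4), so reciprocity gives (11/15) = -(15/11). Reduce: 15 ≡ 4 (mod 11). Now have (4/11).
Factor out 2: 4 = 2^2. Since 11 ≡ 3 (mod 8), (2/11) = -1, and (2/11)^2 = +1. Now have (1/11).
(1/11) = 1. Collecting the sign factors: 1.

1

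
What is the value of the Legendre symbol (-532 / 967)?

Reduce the numerator: -532 ≡ 435 (mod 967), so (-532 / 967) = (435 / 967).
Both 435 ≡ 3 and 967 ≡ 3 (mod 4), so reciprocity gives (435 / 967) = -(967 / 435). Reduce: 967 ≡ 97 (mod 435). Now have -(97 / 435).
97 ≡ 1 (mod 4), so quadratic reciprocity gives (97 / 435) = (435 / 97). Reduce: 435 ≡ 47 (mod 97). Now have -(47 / 97).
97 ≡ 1 (mod 4), so quadratic reciprocity gives (47 / 97) = (97 / 47). Reduce: 97 ≡ 3 (mod 47). Now have -(3 / 47).
Both 3 ≡ 3 and 47 ≡ 3 (mod 4), so reciprocity gives (3 / 47) = -(47 / 3). Reduce: 47 ≡ 2 (mod 3). Now have (2 / 3).
Factor out 2: 2 = 2. Since 3 ≡ 3 (mod 8), (2 / 3) = -1. Now have -(1 / 3).
(1 / 3) = 1. Collecting the sign factors: -1.

-1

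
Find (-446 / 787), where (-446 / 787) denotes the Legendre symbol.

Reduce the numerator: -446 ≡ 341 (mod 787), so (-446 / 787) = (341 / 787).
341 ≡ 1 (mod 4), so quadratic reciprocity gives (341 / 787) = (787 / 341). Reduce: 787 ≡ 105 (mod 341). Now have (105 / 341).
105 ≡ 1 (mod 4), so quadratic reciprocity gives (105 / 341) = (341 / 105). Reduce: 341 ≡ 26 (mod 105). Now have (26 / 105).
Factor out 2: 26 = 2·13. Since 105 ≡ 1 (mod 8), (2 / 105) = +1. Now have (13 / 105).
13 ≡ 1 (mod 4), so quadratic reciprocity gives (13 / 105) = (105 / 13). Reduce: 105 ≡ 1 (mod 13). Now have (1 / 13).
(1 / 13) = 1. Collecting the sign factors: 1.

1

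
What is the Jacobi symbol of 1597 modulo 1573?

-1

(1597/1573)
  = (24/1573)    [1597 ≡ 24 mod 1573]
  = -(3/1573)    [1573 ≡ 5 mod 8 ⇒ (2/1573)^3 = -1]
  = -(1573/3)    [QR: 1573 ≡ 1 mod 4, sign kept]
  = -(1/3)    [1573 ≡ 1 mod 3]
  = -1    [(1/3) = 1]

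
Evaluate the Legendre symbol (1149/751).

1

Reduce the numerator: 1149 ≡ 398 (mod 751), so (1149/751) = (398/751).
Factor out 2: 398 = 2·199. Since 751 ≡ 7 (mod 8), (2/751) = +1. Now have (199/751).
Both 199 ≡ 3 and 751 ≡ 3 (mod 4), so reciprocity gives (199/751) = -(751/199). Reduce: 751 ≡ 154 (mod 199). Now have -(154/199).
Factor out 2: 154 = 2·77. Since 199 ≡ 7 (mod 8), (2/199) = +1. Now have -(77/199).
77 ≡ 1 (mod 4), so quadratic reciprocity gives (77/199) = (199/77). Reduce: 199 ≡ 45 (mod 77). Now have -(45/77).
45 ≡ 1 (mod 4), so quadratic reciprocity gives (45/77) = (77/45). Reduce: 77 ≡ 32 (mod 45). Now have -(32/45).
Factor out 2: 32 = 2^5. Since 45 ≡ 5 (mod 8), (2/45) = -1, and (2/45)^5 = -1. Now have (1/45).
(1/45) = 1. Collecting the sign factors: 1.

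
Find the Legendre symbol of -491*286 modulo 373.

-1

By multiplicativity, (-491·286/373) = (-491/373)·(286/373).
First factor (-491/373):
Reduce the numerator: -491 ≡ 255 (mod 373), so (-491/373) = (255/373).
373 ≡ 1 (mod 4), so quadratic reciprocity gives (255/373) = (373/255). Reduce: 373 ≡ 118 (mod 255). Now have (118/255).
Factor out 2: 118 = 2·59. Since 255 ≡ 7 (mod 8), (2/255) = +1. Now have (59/255).
Both 59 ≡ 3 and 255 ≡ 3 (mod 4), so reciprocity gives (59/255) = -(255/59). Reduce: 255 ≡ 19 (mod 59). Now have -(19/59).
Both 19 ≡ 3 and 59 ≡ 3 (mod 4), so reciprocity gives (19/59) = -(59/19). Reduce: 59 ≡ 2 (mod 19). Now have (2/19).
Factor out 2: 2 = 2. Since 19 ≡ 3 (mod 8), (2/19) = -1. Now have -(1/19).
(1/19) = 1. Collecting the sign factors: -1.
Second factor (286/373):
Factor out 2: 286 = 2·143. Since 373 ≡ 5 (mod 8), (2/373) = -1. Now have -(143/373).
373 ≡ 1 (mod 4), so quadratic reciprocity gives (143/373) = (373/143). Reduce: 373 ≡ 87 (mod 143). Now have -(87/143).
Both 87 ≡ 3 and 143 ≡ 3 (mod 4), so reciprocity gives (87/143) = -(143/87). Reduce: 143 ≡ 56 (mod 87). Now have (56/87).
Factor out 2: 56 = 2^3·7. Since 87 ≡ 7 (mod 8), (2/87) = +1, and (2/87)^3 = +1. Now have (7/87).
Both 7 ≡ 3 and 87 ≡ 3 (mod 4), so reciprocity gives (7/87) = -(87/7). Reduce: 87 ≡ 3 (mod 7). Now have -(3/7).
Both 3 ≡ 3 and 7 ≡ 3 (mod 4), so reciprocity gives (3/7) = -(7/3). Reduce: 7 ≡ 1 (mod 3). Now have (1/3).
(1/3) = 1. Collecting the sign factors: 1.
Product: (-1)·(1) = -1.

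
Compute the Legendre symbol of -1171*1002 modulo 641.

By multiplicativity, (-1171·1002/641) = (-1171/641)·(1002/641).
First factor (-1171/641):
Reduce the numerator: -1171 ≡ 111 (mod 641), so (-1171/641) = (111/641).
641 ≡ 1 (mod 4), so quadratic reciprocity gives (111/641) = (641/111). Reduce: 641 ≡ 86 (mod 111). Now have (86/111).
Factor out 2: 86 = 2·43. Since 111 ≡ 7 (mod 8), (2/111) = +1. Now have (43/111).
Both 43 ≡ 3 and 111 ≡ 3 (mod 4), so reciprocity gives (43/111) = -(111/43). Reduce: 111 ≡ 25 (mod 43). Now have -(25/43).
25 ≡ 1 (mod 4), so quadratic reciprocity gives (25/43) = (43/25). Reduce: 43 ≡ 18 (mod 25). Now have -(18/25).
Factor out 2: 18 = 2·9. Since 25 ≡ 1 (mod 8), (2/25) = +1. Now have -(9/25).
9 ≡ 1 (mod 4), so quadratic reciprocity gives (9/25) = (25/9). Reduce: 25 ≡ 7 (mod 9). Now have -(7/9).
9 ≡ 1 (mod 4), so quadratic reciprocity gives (7/9) = (9/7). Reduce: 9 ≡ 2 (mod 7). Now have -(2/7).
Factor out 2: 2 = 2. Since 7 ≡ 7 (mod 8), (2/7) = +1. Now have -(1/7).
(1/7) = 1. Collecting the sign factors: -1.
Second factor (1002/641):
Reduce the numerator: 1002 ≡ 361 (mod 641), so (1002/641) = (361/641).
361 ≡ 1 (mod 4), so quadratic reciprocity gives (361/641) = (641/361). Reduce: 641 ≡ 280 (mod 361). Now have (280/361).
Factor out 2: 280 = 2^3·35. Since 361 ≡ 1 (mod 8), (2/361) = +1, and (2/361)^3 = +1. Now have (35/361).
361 ≡ 1 (mod 4), so quadratic reciprocity gives (35/361) = (361/35). Reduce: 361 ≡ 11 (mod 35). Now have (11/35).
Both 11 ≡ 3 and 35 ≡ 3 (mod 4), so reciprocity gives (11/35) = -(35/11). Reduce: 35 ≡ 2 (mod 11). Now have -(2/11).
Factor out 2: 2 = 2. Since 11 ≡ 3 (mod 8), (2/11) = -1. Now have (1/11).
(1/11) = 1. Collecting the sign factors: 1.
Product: (-1)·(1) = -1.

-1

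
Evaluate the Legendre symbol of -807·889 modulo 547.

-1

By multiplicativity, (-807·889|547) = (-807|547)·(889|547).
First factor (-807|547):
Reduce the numerator: -807 ≡ 287 (mod 547), so (-807|547) = (287|547).
Both 287 ≡ 3 and 547 ≡ 3 (mod 4), so reciprocity gives (287|547) = -(547|287). Reduce: 547 ≡ 260 (mod 287). Now have -(260|287).
Factor out 2: 260 = 2^2·65. Since 287 ≡ 7 (mod 8), (2|287) = +1, and (2|287)^2 = +1. Now have -(65|287).
65 ≡ 1 (mod 4), so quadratic reciprocity gives (65|287) = (287|65). Reduce: 287 ≡ 27 (mod 65). Now have -(27|65).
65 ≡ 1 (mod 4), so quadratic reciprocity gives (27|65) = (65|27). Reduce: 65 ≡ 11 (mod 27). Now have -(11|27).
Both 11 ≡ 3 and 27 ≡ 3 (mod 4), so reciprocity gives (11|27) = -(27|11). Reduce: 27 ≡ 5 (mod 11). Now have (5|11).
5 ≡ 1 (mod 4), so quadratic reciprocity gives (5|11) = (11|5). Reduce: 11 ≡ 1 (mod 5). Now have (1|5).
(1|5) = 1. Collecting the sign factors: 1.
Second factor (889|547):
Reduce the numerator: 889 ≡ 342 (mod 547), so (889|547) = (342|547).
Factor out 2: 342 = 2·171. Since 547 ≡ 3 (mod 8), (2|547) = -1. Now have -(171|547).
Both 171 ≡ 3 and 547 ≡ 3 (mod 4), so reciprocity gives (171|547) = -(547|171). Reduce: 547 ≡ 34 (mod 171). Now have (34|171).
Factor out 2: 34 = 2·17. Since 171 ≡ 3 (mod 8), (2|171) = -1. Now have -(17|171).
17 ≡ 1 (mod 4), so quadratic reciprocity gives (17|171) = (171|17). Reduce: 171 ≡ 1 (mod 17). Now have -(1|17).
(1|17) = 1. Collecting the sign factors: -1.
Product: (1)·(-1) = -1.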